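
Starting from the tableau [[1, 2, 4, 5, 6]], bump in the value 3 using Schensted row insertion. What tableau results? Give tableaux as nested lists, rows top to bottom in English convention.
[[1, 2, 3, 5, 6], [4]]

In row 1, 3 replaces 4 (the leftmost entry greater than 3); 4 is bumped to row 2. 4 starts a new row 2. The new tableau is [[1, 2, 3, 5, 6], [4]].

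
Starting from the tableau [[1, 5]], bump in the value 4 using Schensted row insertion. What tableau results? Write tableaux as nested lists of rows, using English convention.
[[1, 4], [5]]

In row 1, 4 replaces 5 (the leftmost entry greater than 4); 5 is bumped to row 2. 5 starts a new row 2. The new tableau is [[1, 4], [5]].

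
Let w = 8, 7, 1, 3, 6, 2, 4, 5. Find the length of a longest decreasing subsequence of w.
4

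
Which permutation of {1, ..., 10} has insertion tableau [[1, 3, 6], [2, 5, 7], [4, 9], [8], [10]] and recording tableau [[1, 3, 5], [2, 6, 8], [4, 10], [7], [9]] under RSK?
10 4 8 2 9 5 3 7 1 6

Reverse the RSK construction: for i from n down to 1, find the cell of Q containing i, remove the entry at that cell from P, and reverse-bump it up through P; the value ejected from row 1 is w(i).

Step i=10: Q has 10 at row 3, column 2; remove 9 from row 3 of P and reverse-bump: 9 enters row 2 and ejects 7; 7 enters row 1 and ejects 6. So w(10) = 6. P is now [[1, 3, 7], [2, 5, 9], [4], [8], [10]].
Step i=9: Q has 9 at row 5, column 1; remove 10 from row 5 of P and reverse-bump: 10 enters row 4 and ejects 8; 8 enters row 3 and ejects 4; 4 enters row 2 and ejects 2; 2 enters row 1 and ejects 1. So w(9) = 1. P is now [[2, 3, 7], [4, 5, 9], [8], [10]].
Step i=8: Q has 8 at row 2, column 3; remove 9 from row 2 of P and reverse-bump: 9 enters row 1 and ejects 7. So w(8) = 7. P is now [[2, 3, 9], [4, 5], [8], [10]].
Step i=7: Q has 7 at row 4, column 1; remove 10 from row 4 of P and reverse-bump: 10 enters row 3 and ejects 8; 8 enters row 2 and ejects 5; 5 enters row 1 and ejects 3. So w(7) = 3. P is now [[2, 5, 9], [4, 8], [10]].
Step i=6: Q has 6 at row 2, column 2; remove 8 from row 2 of P and reverse-bump: 8 enters row 1 and ejects 5. So w(6) = 5. P is now [[2, 8, 9], [4], [10]].
Step i=5: Q has 5 at row 1, column 3; remove that cell from P, ejecting 9. So w(5) = 9. P is now [[2, 8], [4], [10]].
Step i=4: Q has 4 at row 3, column 1; remove 10 from row 3 of P and reverse-bump: 10 enters row 2 and ejects 4; 4 enters row 1 and ejects 2. So w(4) = 2. P is now [[4, 8], [10]].
Step i=3: Q has 3 at row 1, column 2; remove that cell from P, ejecting 8. So w(3) = 8. P is now [[4], [10]].
Step i=2: Q has 2 at row 2, column 1; remove 10 from row 2 of P and reverse-bump: 10 enters row 1 and ejects 4. So w(2) = 4. P is now [[10]].
Step i=1: Q has 1 at row 1, column 1; remove that cell from P, ejecting 10. So w(1) = 10. P is now [].

So w = 10 4 8 2 9 5 3 7 1 6.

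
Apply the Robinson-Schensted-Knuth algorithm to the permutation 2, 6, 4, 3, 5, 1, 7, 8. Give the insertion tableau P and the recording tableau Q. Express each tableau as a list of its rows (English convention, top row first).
Insert each entry of the permutation into P by Schensted row insertion, recording in Q the position of each new cell.

Insert 2: appended to row 1. P = [[2]].
Insert 6: appended to row 1. P = [[2, 6]].
Insert 4: 4 bumps 6 from row 1; 6 starts row 2. P = [[2, 4], [6]].
Insert 3: 3 bumps 4 from row 1; 4 bumps 6 from row 2; 6 starts row 3. P = [[2, 3], [4], [6]].
Insert 5: appended to row 1. P = [[2, 3, 5], [4], [6]].
Insert 1: 1 bumps 2 from row 1; 2 bumps 4 from row 2; 4 bumps 6 from row 3; 6 starts row 4. P = [[1, 3, 5], [2], [4], [6]].
Insert 7: appended to row 1. P = [[1, 3, 5, 7], [2], [4], [6]].
Insert 8: appended to row 1. P = [[1, 3, 5, 7, 8], [2], [4], [6]].

So P = [[1, 3, 5, 7, 8], [2], [4], [6]], Q = [[1, 2, 5, 7, 8], [3], [4], [6]].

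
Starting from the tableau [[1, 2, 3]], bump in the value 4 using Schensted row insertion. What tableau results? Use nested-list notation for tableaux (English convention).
4 is larger than every entry of row 1, so it is appended to row 1. The new tableau is [[1, 2, 3, 4]].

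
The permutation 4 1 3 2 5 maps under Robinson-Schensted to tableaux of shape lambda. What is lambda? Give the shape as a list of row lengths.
Row-insert each entry into an empty tableau.

After inserting 4: P = [[4]].
After inserting 1: P = [[1], [4]].
After inserting 3: P = [[1, 3], [4]].
After inserting 2: P = [[1, 2], [3], [4]].
After inserting 5: P = [[1, 2, 5], [3], [4]].

The final insertion tableau P = [[1, 2, 5], [3], [4]] has shape [3, 1, 1].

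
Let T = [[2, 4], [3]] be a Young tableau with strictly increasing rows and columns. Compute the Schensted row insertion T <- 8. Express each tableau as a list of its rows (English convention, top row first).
8 is larger than every entry of row 1, so it is appended to row 1. The new tableau is [[2, 4, 8], [3]].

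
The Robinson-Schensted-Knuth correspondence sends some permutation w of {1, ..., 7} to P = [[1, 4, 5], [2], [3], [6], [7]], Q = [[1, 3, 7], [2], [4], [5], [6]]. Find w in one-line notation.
7 3 6 4 2 1 5

Reverse the RSK construction: for i from n down to 1, find the cell of Q containing i, remove the entry at that cell from P, and reverse-bump it up through P; the value ejected from row 1 is w(i).

Step i=7: Q has 7 at row 1, column 3; remove that cell from P, ejecting 5. So w(7) = 5. P is now [[1, 4], [2], [3], [6], [7]].
Step i=6: Q has 6 at row 5, column 1; remove 7 from row 5 of P and reverse-bump: 7 enters row 4 and ejects 6; 6 enters row 3 and ejects 3; 3 enters row 2 and ejects 2; 2 enters row 1 and ejects 1. So w(6) = 1. P is now [[2, 4], [3], [6], [7]].
Step i=5: Q has 5 at row 4, column 1; remove 7 from row 4 of P and reverse-bump: 7 enters row 3 and ejects 6; 6 enters row 2 and ejects 3; 3 enters row 1 and ejects 2. So w(5) = 2. P is now [[3, 4], [6], [7]].
Step i=4: Q has 4 at row 3, column 1; remove 7 from row 3 of P and reverse-bump: 7 enters row 2 and ejects 6; 6 enters row 1 and ejects 4. So w(4) = 4. P is now [[3, 6], [7]].
Step i=3: Q has 3 at row 1, column 2; remove that cell from P, ejecting 6. So w(3) = 6. P is now [[3], [7]].
Step i=2: Q has 2 at row 2, column 1; remove 7 from row 2 of P and reverse-bump: 7 enters row 1 and ejects 3. So w(2) = 3. P is now [[7]].
Step i=1: Q has 1 at row 1, column 1; remove that cell from P, ejecting 7. So w(1) = 7. P is now [].

So w = 7 3 6 4 2 1 5.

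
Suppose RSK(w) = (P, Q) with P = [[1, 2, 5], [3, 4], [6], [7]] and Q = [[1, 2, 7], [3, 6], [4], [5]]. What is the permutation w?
3 7 6 4 1 2 5

Reverse the RSK construction: for i from n down to 1, find the cell of Q containing i, remove the entry at that cell from P, and reverse-bump it up through P; the value ejected from row 1 is w(i).

Step i=7: Q has 7 at row 1, column 3; remove that cell from P, ejecting 5. So w(7) = 5. P is now [[1, 2], [3, 4], [6], [7]].
Step i=6: Q has 6 at row 2, column 2; remove 4 from row 2 of P and reverse-bump: 4 enters row 1 and ejects 2. So w(6) = 2. P is now [[1, 4], [3], [6], [7]].
Step i=5: Q has 5 at row 4, column 1; remove 7 from row 4 of P and reverse-bump: 7 enters row 3 and ejects 6; 6 enters row 2 and ejects 3; 3 enters row 1 and ejects 1. So w(5) = 1. P is now [[3, 4], [6], [7]].
Step i=4: Q has 4 at row 3, column 1; remove 7 from row 3 of P and reverse-bump: 7 enters row 2 and ejects 6; 6 enters row 1 and ejects 4. So w(4) = 4. P is now [[3, 6], [7]].
Step i=3: Q has 3 at row 2, column 1; remove 7 from row 2 of P and reverse-bump: 7 enters row 1 and ejects 6. So w(3) = 6. P is now [[3, 7]].
Step i=2: Q has 2 at row 1, column 2; remove that cell from P, ejecting 7. So w(2) = 7. P is now [[3]].
Step i=1: Q has 1 at row 1, column 1; remove that cell from P, ejecting 3. So w(1) = 3. P is now [].

So w = 3 7 6 4 1 2 5.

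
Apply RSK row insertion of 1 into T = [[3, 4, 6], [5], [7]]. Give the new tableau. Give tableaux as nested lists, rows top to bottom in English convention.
[[1, 4, 6], [3], [5], [7]]

In row 1, 1 replaces 3 (the leftmost entry greater than 1); 3 is bumped to row 2. In row 2, 3 replaces 5 (the leftmost entry greater than 3); 5 is bumped to row 3. In row 3, 5 replaces 7 (the leftmost entry greater than 5); 7 is bumped to row 4. 7 starts a new row 4. The new tableau is [[1, 4, 6], [3], [5], [7]].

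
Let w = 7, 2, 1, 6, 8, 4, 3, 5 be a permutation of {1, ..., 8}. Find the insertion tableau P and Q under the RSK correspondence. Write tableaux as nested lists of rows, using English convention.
Insert each entry of the permutation into P by Schensted row insertion, recording in Q the position of each new cell.

After inserting 7: P = [[7]].
After inserting 2: P = [[2], [7]].
After inserting 1: P = [[1], [2], [7]].
After inserting 6: P = [[1, 6], [2], [7]].
After inserting 8: P = [[1, 6, 8], [2], [7]].
After inserting 4: P = [[1, 4, 8], [2, 6], [7]].
After inserting 3: P = [[1, 3, 8], [2, 4], [6], [7]].
After inserting 5: P = [[1, 3, 5], [2, 4, 8], [6], [7]].

So P = [[1, 3, 5], [2, 4, 8], [6], [7]], Q = [[1, 4, 5], [2, 6, 8], [3], [7]].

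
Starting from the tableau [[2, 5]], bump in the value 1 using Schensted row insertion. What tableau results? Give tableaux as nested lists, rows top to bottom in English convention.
In row 1, 1 replaces 2 (the leftmost entry greater than 1); 2 is bumped to row 2. 2 starts a new row 2. The new tableau is [[1, 5], [2]].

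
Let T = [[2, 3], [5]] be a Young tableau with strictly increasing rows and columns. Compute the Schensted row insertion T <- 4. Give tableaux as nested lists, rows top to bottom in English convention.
[[2, 3, 4], [5]]

4 is larger than every entry of row 1, so it is appended to row 1. The new tableau is [[2, 3, 4], [5]].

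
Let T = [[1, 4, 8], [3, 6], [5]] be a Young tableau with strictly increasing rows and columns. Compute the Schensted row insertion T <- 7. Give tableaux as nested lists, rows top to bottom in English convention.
[[1, 4, 7], [3, 6, 8], [5]]

In row 1, 7 replaces 8 (the leftmost entry greater than 7); 8 is bumped to row 2. 8 is appended to row 2. The new tableau is [[1, 4, 7], [3, 6, 8], [5]].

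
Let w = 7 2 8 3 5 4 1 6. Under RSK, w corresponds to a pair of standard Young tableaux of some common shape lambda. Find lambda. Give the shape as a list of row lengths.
RSK row insertion gives P = [[1, 3, 4, 6], [2, 8], [5], [7]], which has shape [4, 2, 1, 1].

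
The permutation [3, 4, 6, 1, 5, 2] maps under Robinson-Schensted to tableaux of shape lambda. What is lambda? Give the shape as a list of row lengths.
Row-insert each entry into an empty tableau.

After inserting 3: P = [[3]].
After inserting 4: P = [[3, 4]].
After inserting 6: P = [[3, 4, 6]].
After inserting 1: P = [[1, 4, 6], [3]].
After inserting 5: P = [[1, 4, 5], [3, 6]].
After inserting 2: P = [[1, 2, 5], [3, 4], [6]].

The final insertion tableau P = [[1, 2, 5], [3, 4], [6]] has shape [3, 2, 1].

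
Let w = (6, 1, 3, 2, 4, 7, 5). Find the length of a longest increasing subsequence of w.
4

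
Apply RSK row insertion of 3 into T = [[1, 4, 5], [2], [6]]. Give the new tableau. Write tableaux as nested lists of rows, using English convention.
In row 1, 3 replaces 4 (the leftmost entry greater than 3); 4 is bumped to row 2. 4 is appended to row 2. The new tableau is [[1, 3, 5], [2, 4], [6]].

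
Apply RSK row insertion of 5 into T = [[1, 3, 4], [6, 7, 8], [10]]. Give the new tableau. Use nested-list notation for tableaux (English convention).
[[1, 3, 4, 5], [6, 7, 8], [10]]

5 is larger than every entry of row 1, so it is appended to row 1. The new tableau is [[1, 3, 4, 5], [6, 7, 8], [10]].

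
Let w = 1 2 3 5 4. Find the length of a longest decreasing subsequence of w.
2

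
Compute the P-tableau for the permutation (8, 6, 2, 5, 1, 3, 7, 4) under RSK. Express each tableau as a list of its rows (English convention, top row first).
Insert 8: appended to row 1. P = [[8]].
Insert 6: 6 bumps 8 from row 1; 8 starts row 2. P = [[6], [8]].
Insert 2: 2 bumps 6 from row 1; 6 bumps 8 from row 2; 8 starts row 3. P = [[2], [6], [8]].
Insert 5: appended to row 1. P = [[2, 5], [6], [8]].
Insert 1: 1 bumps 2 from row 1; 2 bumps 6 from row 2; 6 bumps 8 from row 3; 8 starts row 4. P = [[1, 5], [2], [6], [8]].
Insert 3: 3 bumps 5 from row 1; 5 appends to row 2. P = [[1, 3], [2, 5], [6], [8]].
Insert 7: appended to row 1. P = [[1, 3, 7], [2, 5], [6], [8]].
Insert 4: 4 bumps 7 from row 1; 7 appends to row 2. P = [[1, 3, 4], [2, 5, 7], [6], [8]].

So P = [[1, 3, 4], [2, 5, 7], [6], [8]].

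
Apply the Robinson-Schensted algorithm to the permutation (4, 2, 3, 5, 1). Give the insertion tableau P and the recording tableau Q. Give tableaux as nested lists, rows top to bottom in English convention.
P = [[1, 3, 5], [2], [4]], Q = [[1, 3, 4], [2], [5]]

Insert each entry of the permutation into P by Schensted row insertion, recording in Q the position of each new cell.

Insert 4: appended to row 1. P = [[4]].
Insert 2: 2 bumps 4 from row 1; 4 starts row 2. P = [[2], [4]].
Insert 3: appended to row 1. P = [[2, 3], [4]].
Insert 5: appended to row 1. P = [[2, 3, 5], [4]].
Insert 1: 1 bumps 2 from row 1; 2 bumps 4 from row 2; 4 starts row 3. P = [[1, 3, 5], [2], [4]].

So P = [[1, 3, 5], [2], [4]], Q = [[1, 3, 4], [2], [5]].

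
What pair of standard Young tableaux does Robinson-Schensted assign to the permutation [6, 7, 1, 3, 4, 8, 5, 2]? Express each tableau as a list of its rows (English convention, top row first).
Insert each entry of the permutation into P by Schensted row insertion, recording in Q the position of each new cell.

Insert 6: appended to row 1. P = [[6]], Q = [[1]].
Insert 7: appended to row 1. P = [[6, 7]], Q = [[1, 2]].
Insert 1: 1 bumps 6 from row 1; 6 starts row 2. P = [[1, 7], [6]], Q = [[1, 2], [3]].
Insert 3: 3 bumps 7 from row 1; 7 appends to row 2. P = [[1, 3], [6, 7]], Q = [[1, 2], [3, 4]].
Insert 4: appended to row 1. P = [[1, 3, 4], [6, 7]], Q = [[1, 2, 5], [3, 4]].
Insert 8: appended to row 1. P = [[1, 3, 4, 8], [6, 7]], Q = [[1, 2, 5, 6], [3, 4]].
Insert 5: 5 bumps 8 from row 1; 8 appends to row 2. P = [[1, 3, 4, 5], [6, 7, 8]], Q = [[1, 2, 5, 6], [3, 4, 7]].
Insert 2: 2 bumps 3 from row 1; 3 bumps 6 from row 2; 6 starts row 3. P = [[1, 2, 4, 5], [3, 7, 8], [6]], Q = [[1, 2, 5, 6], [3, 4, 7], [8]].

So P = [[1, 2, 4, 5], [3, 7, 8], [6]], Q = [[1, 2, 5, 6], [3, 4, 7], [8]].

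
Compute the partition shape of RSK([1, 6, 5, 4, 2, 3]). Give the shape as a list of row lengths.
Row-insert each entry into an empty tableau.

After inserting 1: P = [[1]].
After inserting 6: P = [[1, 6]].
After inserting 5: P = [[1, 5], [6]].
After inserting 4: P = [[1, 4], [5], [6]].
After inserting 2: P = [[1, 2], [4], [5], [6]].
After inserting 3: P = [[1, 2, 3], [4], [5], [6]].

The final insertion tableau P = [[1, 2, 3], [4], [5], [6]] has shape [3, 1, 1, 1].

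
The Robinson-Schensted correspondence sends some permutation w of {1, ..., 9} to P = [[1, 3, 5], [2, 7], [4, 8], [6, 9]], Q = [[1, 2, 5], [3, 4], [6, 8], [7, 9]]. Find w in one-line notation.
6 9 2 4 8 3 1 7 5

Reverse the RSK construction: for i from n down to 1, find the cell of Q containing i, remove the entry at that cell from P, and reverse-bump it up through P; the value ejected from row 1 is w(i).

Step i=9: Q has 9 at row 4, column 2; remove 9 from row 4 of P and reverse-bump: 9 enters row 3 and ejects 8; 8 enters row 2 and ejects 7; 7 enters row 1 and ejects 5. So w(9) = 5. P is now [[1, 3, 7], [2, 8], [4, 9], [6]].
Step i=8: Q has 8 at row 3, column 2; remove 9 from row 3 of P and reverse-bump: 9 enters row 2 and ejects 8; 8 enters row 1 and ejects 7. So w(8) = 7. P is now [[1, 3, 8], [2, 9], [4], [6]].
Step i=7: Q has 7 at row 4, column 1; remove 6 from row 4 of P and reverse-bump: 6 enters row 3 and ejects 4; 4 enters row 2 and ejects 2; 2 enters row 1 and ejects 1. So w(7) = 1. P is now [[2, 3, 8], [4, 9], [6]].
Step i=6: Q has 6 at row 3, column 1; remove 6 from row 3 of P and reverse-bump: 6 enters row 2 and ejects 4; 4 enters row 1 and ejects 3. So w(6) = 3. P is now [[2, 4, 8], [6, 9]].
Step i=5: Q has 5 at row 1, column 3; remove that cell from P, ejecting 8. So w(5) = 8. P is now [[2, 4], [6, 9]].
Step i=4: Q has 4 at row 2, column 2; remove 9 from row 2 of P and reverse-bump: 9 enters row 1 and ejects 4. So w(4) = 4. P is now [[2, 9], [6]].
Step i=3: Q has 3 at row 2, column 1; remove 6 from row 2 of P and reverse-bump: 6 enters row 1 and ejects 2. So w(3) = 2. P is now [[6, 9]].
Step i=2: Q has 2 at row 1, column 2; remove that cell from P, ejecting 9. So w(2) = 9. P is now [[6]].
Step i=1: Q has 1 at row 1, column 1; remove that cell from P, ejecting 6. So w(1) = 6. P is now [].

So w = 6 9 2 4 8 3 1 7 5.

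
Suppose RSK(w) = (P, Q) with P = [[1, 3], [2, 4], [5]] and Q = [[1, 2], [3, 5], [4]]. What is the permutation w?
2 5 4 1 3

Reverse the RSK construction: for i from n down to 1, find the cell of Q containing i, remove the entry at that cell from P, and reverse-bump it up through P; the value ejected from row 1 is w(i).

Step i=5: Q has 5 at row 2, column 2; remove 4 from row 2 of P and reverse-bump: 4 enters row 1 and ejects 3. So w(5) = 3. P is now [[1, 4], [2], [5]].
Step i=4: Q has 4 at row 3, column 1; remove 5 from row 3 of P and reverse-bump: 5 enters row 2 and ejects 2; 2 enters row 1 and ejects 1. So w(4) = 1. P is now [[2, 4], [5]].
Step i=3: Q has 3 at row 2, column 1; remove 5 from row 2 of P and reverse-bump: 5 enters row 1 and ejects 4. So w(3) = 4. P is now [[2, 5]].
Step i=2: Q has 2 at row 1, column 2; remove that cell from P, ejecting 5. So w(2) = 5. P is now [[2]].
Step i=1: Q has 1 at row 1, column 1; remove that cell from P, ejecting 2. So w(1) = 2. P is now [].

So w = 2 5 4 1 3.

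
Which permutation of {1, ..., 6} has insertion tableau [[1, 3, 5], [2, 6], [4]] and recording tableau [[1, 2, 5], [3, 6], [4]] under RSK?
Reverse RSK: for i = n, n-1, ..., 1, locate i in Q, remove the corresponding corner cell from P, and reverse-bump its entry up through P; the value ejected from row 1 is w(i).

So w = 2 4 3 1 6 5.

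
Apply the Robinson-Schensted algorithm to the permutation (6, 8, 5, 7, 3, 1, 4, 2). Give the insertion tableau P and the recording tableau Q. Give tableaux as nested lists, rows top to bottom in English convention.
P = [[1, 2], [3, 4], [5, 7], [6, 8]], Q = [[1, 2], [3, 4], [5, 7], [6, 8]]

Insert each entry of the permutation into P by Schensted row insertion, recording in Q the position of each new cell.

Insert 6: appended to row 1. P = [[6]].
Insert 8: appended to row 1. P = [[6, 8]].
Insert 5: 5 bumps 6 from row 1; 6 starts row 2. P = [[5, 8], [6]].
Insert 7: 7 bumps 8 from row 1; 8 appends to row 2. P = [[5, 7], [6, 8]].
Insert 3: 3 bumps 5 from row 1; 5 bumps 6 from row 2; 6 starts row 3. P = [[3, 7], [5, 8], [6]].
Insert 1: 1 bumps 3 from row 1; 3 bumps 5 from row 2; 5 bumps 6 from row 3; 6 starts row 4. P = [[1, 7], [3, 8], [5], [6]].
Insert 4: 4 bumps 7 from row 1; 7 bumps 8 from row 2; 8 appends to row 3. P = [[1, 4], [3, 7], [5, 8], [6]].
Insert 2: 2 bumps 4 from row 1; 4 bumps 7 from row 2; 7 bumps 8 from row 3; 8 appends to row 4. P = [[1, 2], [3, 4], [5, 7], [6, 8]].

So P = [[1, 2], [3, 4], [5, 7], [6, 8]], Q = [[1, 2], [3, 4], [5, 7], [6, 8]].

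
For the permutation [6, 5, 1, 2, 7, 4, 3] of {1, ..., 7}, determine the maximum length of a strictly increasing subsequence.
3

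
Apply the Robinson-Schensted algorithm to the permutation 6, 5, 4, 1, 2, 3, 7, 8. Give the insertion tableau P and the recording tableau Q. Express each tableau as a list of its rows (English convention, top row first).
P = [[1, 2, 3, 7, 8], [4], [5], [6]], Q = [[1, 5, 6, 7, 8], [2], [3], [4]]

Insert each entry of the permutation into P by Schensted row insertion, recording in Q the position of each new cell.

Insert 6: appended to row 1. P = [[6]].
Insert 5: 5 bumps 6 from row 1; 6 starts row 2. P = [[5], [6]].
Insert 4: 4 bumps 5 from row 1; 5 bumps 6 from row 2; 6 starts row 3. P = [[4], [5], [6]].
Insert 1: 1 bumps 4 from row 1; 4 bumps 5 from row 2; 5 bumps 6 from row 3; 6 starts row 4. P = [[1], [4], [5], [6]].
Insert 2: appended to row 1. P = [[1, 2], [4], [5], [6]].
Insert 3: appended to row 1. P = [[1, 2, 3], [4], [5], [6]].
Insert 7: appended to row 1. P = [[1, 2, 3, 7], [4], [5], [6]].
Insert 8: appended to row 1. P = [[1, 2, 3, 7, 8], [4], [5], [6]].

So P = [[1, 2, 3, 7, 8], [4], [5], [6]], Q = [[1, 5, 6, 7, 8], [2], [3], [4]].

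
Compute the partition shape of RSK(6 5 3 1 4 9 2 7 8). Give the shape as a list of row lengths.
Row-insert each entry into an empty tableau.

After inserting 6: P = [[6]].
After inserting 5: P = [[5], [6]].
After inserting 3: P = [[3], [5], [6]].
After inserting 1: P = [[1], [3], [5], [6]].
After inserting 4: P = [[1, 4], [3], [5], [6]].
After inserting 9: P = [[1, 4, 9], [3], [5], [6]].
After inserting 2: P = [[1, 2, 9], [3, 4], [5], [6]].
After inserting 7: P = [[1, 2, 7], [3, 4, 9], [5], [6]].
After inserting 8: P = [[1, 2, 7, 8], [3, 4, 9], [5], [6]].

The final insertion tableau P = [[1, 2, 7, 8], [3, 4, 9], [5], [6]] has shape [4, 3, 1, 1].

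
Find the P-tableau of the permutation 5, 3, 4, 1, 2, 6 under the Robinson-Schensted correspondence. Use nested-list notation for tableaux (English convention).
Insert 5: appended to row 1. P = [[5]].
Insert 3: 3 bumps 5 from row 1; 5 starts row 2. P = [[3], [5]].
Insert 4: appended to row 1. P = [[3, 4], [5]].
Insert 1: 1 bumps 3 from row 1; 3 bumps 5 from row 2; 5 starts row 3. P = [[1, 4], [3], [5]].
Insert 2: 2 bumps 4 from row 1; 4 appends to row 2. P = [[1, 2], [3, 4], [5]].
Insert 6: appended to row 1. P = [[1, 2, 6], [3, 4], [5]].

So P = [[1, 2, 6], [3, 4], [5]].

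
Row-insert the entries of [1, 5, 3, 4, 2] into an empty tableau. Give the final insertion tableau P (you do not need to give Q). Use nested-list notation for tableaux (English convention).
Insert 1: appended to row 1. P = [[1]].
Insert 5: appended to row 1. P = [[1, 5]].
Insert 3: 3 bumps 5 from row 1; 5 starts row 2. P = [[1, 3], [5]].
Insert 4: appended to row 1. P = [[1, 3, 4], [5]].
Insert 2: 2 bumps 3 from row 1; 3 bumps 5 from row 2; 5 starts row 3. P = [[1, 2, 4], [3], [5]].

So P = [[1, 2, 4], [3], [5]].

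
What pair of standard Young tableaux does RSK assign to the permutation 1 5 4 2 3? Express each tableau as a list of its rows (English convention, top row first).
P = [[1, 2, 3], [4], [5]], Q = [[1, 2, 5], [3], [4]]

Insert each entry of the permutation into P by Schensted row insertion, recording in Q the position of each new cell.

Insert 1: appended to row 1. P = [[1]].
Insert 5: appended to row 1. P = [[1, 5]].
Insert 4: 4 bumps 5 from row 1; 5 starts row 2. P = [[1, 4], [5]].
Insert 2: 2 bumps 4 from row 1; 4 bumps 5 from row 2; 5 starts row 3. P = [[1, 2], [4], [5]].
Insert 3: appended to row 1. P = [[1, 2, 3], [4], [5]].

So P = [[1, 2, 3], [4], [5]], Q = [[1, 2, 5], [3], [4]].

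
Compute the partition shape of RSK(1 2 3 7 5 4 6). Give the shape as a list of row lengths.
Row-insert each entry into an empty tableau.

After inserting 1: P = [[1]].
After inserting 2: P = [[1, 2]].
After inserting 3: P = [[1, 2, 3]].
After inserting 7: P = [[1, 2, 3, 7]].
After inserting 5: P = [[1, 2, 3, 5], [7]].
After inserting 4: P = [[1, 2, 3, 4], [5], [7]].
After inserting 6: P = [[1, 2, 3, 4, 6], [5], [7]].

The final insertion tableau P = [[1, 2, 3, 4, 6], [5], [7]] has shape [5, 1, 1].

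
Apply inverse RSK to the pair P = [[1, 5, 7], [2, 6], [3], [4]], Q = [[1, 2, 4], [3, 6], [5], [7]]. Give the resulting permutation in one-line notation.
Reverse the RSK construction: for i from n down to 1, find the cell of Q containing i, remove the entry at that cell from P, and reverse-bump it up through P; the value ejected from row 1 is w(i).

Step i=7: Q has 7 at row 4, column 1; remove 4 from row 4 of P and reverse-bump: 4 enters row 3 and ejects 3; 3 enters row 2 and ejects 2; 2 enters row 1 and ejects 1. So w(7) = 1. P is now [[2, 5, 7], [3, 6], [4]].
Step i=6: Q has 6 at row 2, column 2; remove 6 from row 2 of P and reverse-bump: 6 enters row 1 and ejects 5. So w(6) = 5. P is now [[2, 6, 7], [3], [4]].
Step i=5: Q has 5 at row 3, column 1; remove 4 from row 3 of P and reverse-bump: 4 enters row 2 and ejects 3; 3 enters row 1 and ejects 2. So w(5) = 2. P is now [[3, 6, 7], [4]].
Step i=4: Q has 4 at row 1, column 3; remove that cell from P, ejecting 7. So w(4) = 7. P is now [[3, 6], [4]].
Step i=3: Q has 3 at row 2, column 1; remove 4 from row 2 of P and reverse-bump: 4 enters row 1 and ejects 3. So w(3) = 3. P is now [[4, 6]].
Step i=2: Q has 2 at row 1, column 2; remove that cell from P, ejecting 6. So w(2) = 6. P is now [[4]].
Step i=1: Q has 1 at row 1, column 1; remove that cell from P, ejecting 4. So w(1) = 4. P is now [].

So w = 4 6 3 7 2 5 1.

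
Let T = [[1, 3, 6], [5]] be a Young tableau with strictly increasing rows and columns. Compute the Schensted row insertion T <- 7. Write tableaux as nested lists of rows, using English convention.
7 is larger than every entry of row 1, so it is appended to row 1. The new tableau is [[1, 3, 6, 7], [5]].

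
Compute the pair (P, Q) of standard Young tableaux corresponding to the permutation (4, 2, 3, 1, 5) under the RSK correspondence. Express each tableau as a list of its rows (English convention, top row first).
P = [[1, 3, 5], [2], [4]], Q = [[1, 3, 5], [2], [4]]

Insert each entry of the permutation into P by Schensted row insertion, recording in Q the position of each new cell.

Insert 4: appended to row 1. P = [[4]], Q = [[1]].
Insert 2: 2 bumps 4 from row 1; 4 starts row 2. P = [[2], [4]], Q = [[1], [2]].
Insert 3: appended to row 1. P = [[2, 3], [4]], Q = [[1, 3], [2]].
Insert 1: 1 bumps 2 from row 1; 2 bumps 4 from row 2; 4 starts row 3. P = [[1, 3], [2], [4]], Q = [[1, 3], [2], [4]].
Insert 5: appended to row 1. P = [[1, 3, 5], [2], [4]], Q = [[1, 3, 5], [2], [4]].

So P = [[1, 3, 5], [2], [4]], Q = [[1, 3, 5], [2], [4]].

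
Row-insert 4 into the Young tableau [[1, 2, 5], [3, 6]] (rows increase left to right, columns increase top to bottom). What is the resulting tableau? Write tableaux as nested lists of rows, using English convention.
[[1, 2, 4], [3, 5], [6]]

In row 1, 4 replaces 5 (the leftmost entry greater than 4); 5 is bumped to row 2. In row 2, 5 replaces 6 (the leftmost entry greater than 5); 6 is bumped to row 3. 6 starts a new row 3. The new tableau is [[1, 2, 4], [3, 5], [6]].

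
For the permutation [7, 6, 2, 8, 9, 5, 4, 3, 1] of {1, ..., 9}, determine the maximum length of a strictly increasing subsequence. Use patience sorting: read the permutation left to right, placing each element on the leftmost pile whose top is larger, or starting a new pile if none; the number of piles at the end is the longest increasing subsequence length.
7: new pile. tops = [7]
6: onto pile 1 (replacing 7). tops = [6]
2: onto pile 1 (replacing 6). tops = [2]
8: new pile. tops = [2, 8]
9: new pile. tops = [2, 8, 9]
5: onto pile 2 (replacing 8). tops = [2, 5, 9]
4: onto pile 2 (replacing 5). tops = [2, 4, 9]
3: onto pile 2 (replacing 4). tops = [2, 3, 9]
1: onto pile 1 (replacing 2). tops = [1, 3, 9]

3 piles, so the longest increasing subsequence has length 3.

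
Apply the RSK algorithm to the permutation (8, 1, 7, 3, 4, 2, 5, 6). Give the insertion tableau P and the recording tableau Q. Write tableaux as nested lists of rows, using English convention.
P = [[1, 2, 4, 5, 6], [3], [7], [8]], Q = [[1, 3, 5, 7, 8], [2], [4], [6]]

Insert each entry of the permutation into P by Schensted row insertion, recording in Q the position of each new cell.

Insert 8: appended to row 1. P = [[8]], Q = [[1]].
Insert 1: 1 bumps 8 from row 1; 8 starts row 2. P = [[1], [8]], Q = [[1], [2]].
Insert 7: appended to row 1. P = [[1, 7], [8]], Q = [[1, 3], [2]].
Insert 3: 3 bumps 7 from row 1; 7 bumps 8 from row 2; 8 starts row 3. P = [[1, 3], [7], [8]], Q = [[1, 3], [2], [4]].
Insert 4: appended to row 1. P = [[1, 3, 4], [7], [8]], Q = [[1, 3, 5], [2], [4]].
Insert 2: 2 bumps 3 from row 1; 3 bumps 7 from row 2; 7 bumps 8 from row 3; 8 starts row 4. P = [[1, 2, 4], [3], [7], [8]], Q = [[1, 3, 5], [2], [4], [6]].
Insert 5: appended to row 1. P = [[1, 2, 4, 5], [3], [7], [8]], Q = [[1, 3, 5, 7], [2], [4], [6]].
Insert 6: appended to row 1. P = [[1, 2, 4, 5, 6], [3], [7], [8]], Q = [[1, 3, 5, 7, 8], [2], [4], [6]].

So P = [[1, 2, 4, 5, 6], [3], [7], [8]], Q = [[1, 3, 5, 7, 8], [2], [4], [6]].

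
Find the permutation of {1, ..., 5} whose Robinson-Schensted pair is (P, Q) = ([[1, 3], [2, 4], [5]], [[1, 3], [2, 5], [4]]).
5 2 4 1 3

Reverse the RSK construction: for i from n down to 1, find the cell of Q containing i, remove the entry at that cell from P, and reverse-bump it up through P; the value ejected from row 1 is w(i).

Step i=5: Q has 5 at row 2, column 2; remove 4 from row 2 of P and reverse-bump: 4 enters row 1 and ejects 3. So w(5) = 3. P is now [[1, 4], [2], [5]].
Step i=4: Q has 4 at row 3, column 1; remove 5 from row 3 of P and reverse-bump: 5 enters row 2 and ejects 2; 2 enters row 1 and ejects 1. So w(4) = 1. P is now [[2, 4], [5]].
Step i=3: Q has 3 at row 1, column 2; remove that cell from P, ejecting 4. So w(3) = 4. P is now [[2], [5]].
Step i=2: Q has 2 at row 2, column 1; remove 5 from row 2 of P and reverse-bump: 5 enters row 1 and ejects 2. So w(2) = 2. P is now [[5]].
Step i=1: Q has 1 at row 1, column 1; remove that cell from P, ejecting 5. So w(1) = 5. P is now [].

So w = 5 2 4 1 3.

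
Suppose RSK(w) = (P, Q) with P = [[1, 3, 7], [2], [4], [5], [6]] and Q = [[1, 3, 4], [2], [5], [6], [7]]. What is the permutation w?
6 2 5 7 4 3 1

Reverse RSK: for i = n, n-1, ..., 1, locate i in Q, remove the corresponding corner cell from P, and reverse-bump its entry up through P; the value ejected from row 1 is w(i).

So w = 6 2 5 7 4 3 1.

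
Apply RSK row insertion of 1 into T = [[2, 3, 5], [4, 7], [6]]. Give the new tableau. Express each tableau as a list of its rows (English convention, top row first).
[[1, 3, 5], [2, 7], [4], [6]]

In row 1, 1 replaces 2 (the leftmost entry greater than 1); 2 is bumped to row 2. In row 2, 2 replaces 4 (the leftmost entry greater than 2); 4 is bumped to row 3. In row 3, 4 replaces 6 (the leftmost entry greater than 4); 6 is bumped to row 4. 6 starts a new row 4. The new tableau is [[1, 3, 5], [2, 7], [4], [6]].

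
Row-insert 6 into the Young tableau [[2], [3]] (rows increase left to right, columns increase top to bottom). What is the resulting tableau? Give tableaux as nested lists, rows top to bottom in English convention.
6 is larger than every entry of row 1, so it is appended to row 1. The new tableau is [[2, 6], [3]].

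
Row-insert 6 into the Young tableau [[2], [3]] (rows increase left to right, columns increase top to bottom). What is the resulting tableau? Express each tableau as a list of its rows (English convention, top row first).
[[2, 6], [3]]

6 is larger than every entry of row 1, so it is appended to row 1. The new tableau is [[2, 6], [3]].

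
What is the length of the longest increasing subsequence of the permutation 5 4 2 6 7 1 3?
3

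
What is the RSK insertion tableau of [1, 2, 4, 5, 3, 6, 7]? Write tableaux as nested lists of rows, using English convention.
Insert 1: appended to row 1. P = [[1]].
Insert 2: appended to row 1. P = [[1, 2]].
Insert 4: appended to row 1. P = [[1, 2, 4]].
Insert 5: appended to row 1. P = [[1, 2, 4, 5]].
Insert 3: 3 bumps 4 from row 1; 4 starts row 2. P = [[1, 2, 3, 5], [4]].
Insert 6: appended to row 1. P = [[1, 2, 3, 5, 6], [4]].
Insert 7: appended to row 1. P = [[1, 2, 3, 5, 6, 7], [4]].

So P = [[1, 2, 3, 5, 6, 7], [4]].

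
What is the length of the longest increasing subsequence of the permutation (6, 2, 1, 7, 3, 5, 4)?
3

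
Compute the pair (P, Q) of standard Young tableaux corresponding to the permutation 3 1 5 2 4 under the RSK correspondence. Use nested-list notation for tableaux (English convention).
P = [[1, 2, 4], [3, 5]], Q = [[1, 3, 5], [2, 4]]

Insert each entry of the permutation into P by Schensted row insertion, recording in Q the position of each new cell.

Insert 3: appended to row 1. P = [[3]], Q = [[1]].
Insert 1: 1 bumps 3 from row 1; 3 starts row 2. P = [[1], [3]], Q = [[1], [2]].
Insert 5: appended to row 1. P = [[1, 5], [3]], Q = [[1, 3], [2]].
Insert 2: 2 bumps 5 from row 1; 5 appends to row 2. P = [[1, 2], [3, 5]], Q = [[1, 3], [2, 4]].
Insert 4: appended to row 1. P = [[1, 2, 4], [3, 5]], Q = [[1, 3, 5], [2, 4]].

So P = [[1, 2, 4], [3, 5]], Q = [[1, 3, 5], [2, 4]].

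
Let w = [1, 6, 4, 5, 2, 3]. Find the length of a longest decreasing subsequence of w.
3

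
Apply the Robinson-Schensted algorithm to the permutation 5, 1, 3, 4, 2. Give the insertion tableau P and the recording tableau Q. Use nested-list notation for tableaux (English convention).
P = [[1, 2, 4], [3], [5]], Q = [[1, 3, 4], [2], [5]]

Insert each entry of the permutation into P by Schensted row insertion, recording in Q the position of each new cell.

Insert 5: appended to row 1. P = [[5]].
Insert 1: 1 bumps 5 from row 1; 5 starts row 2. P = [[1], [5]].
Insert 3: appended to row 1. P = [[1, 3], [5]].
Insert 4: appended to row 1. P = [[1, 3, 4], [5]].
Insert 2: 2 bumps 3 from row 1; 3 bumps 5 from row 2; 5 starts row 3. P = [[1, 2, 4], [3], [5]].

So P = [[1, 2, 4], [3], [5]], Q = [[1, 3, 4], [2], [5]].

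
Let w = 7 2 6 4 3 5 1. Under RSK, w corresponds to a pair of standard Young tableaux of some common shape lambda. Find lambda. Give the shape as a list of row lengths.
Row-insert each entry into an empty tableau.

After inserting 7: P = [[7]].
After inserting 2: P = [[2], [7]].
After inserting 6: P = [[2, 6], [7]].
After inserting 4: P = [[2, 4], [6], [7]].
After inserting 3: P = [[2, 3], [4], [6], [7]].
After inserting 5: P = [[2, 3, 5], [4], [6], [7]].
After inserting 1: P = [[1, 3, 5], [2], [4], [6], [7]].

The final insertion tableau P = [[1, 3, 5], [2], [4], [6], [7]] has shape [3, 1, 1, 1, 1].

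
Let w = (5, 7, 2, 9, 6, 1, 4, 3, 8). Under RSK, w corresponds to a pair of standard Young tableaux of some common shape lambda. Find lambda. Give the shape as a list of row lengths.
Row-insert each entry into an empty tableau.

After inserting 5: P = [[5]].
After inserting 7: P = [[5, 7]].
After inserting 2: P = [[2, 7], [5]].
After inserting 9: P = [[2, 7, 9], [5]].
After inserting 6: P = [[2, 6, 9], [5, 7]].
After inserting 1: P = [[1, 6, 9], [2, 7], [5]].
After inserting 4: P = [[1, 4, 9], [2, 6], [5, 7]].
After inserting 3: P = [[1, 3, 9], [2, 4], [5, 6], [7]].
After inserting 8: P = [[1, 3, 8], [2, 4, 9], [5, 6], [7]].

The final insertion tableau P = [[1, 3, 8], [2, 4, 9], [5, 6], [7]] has shape [3, 3, 2, 1].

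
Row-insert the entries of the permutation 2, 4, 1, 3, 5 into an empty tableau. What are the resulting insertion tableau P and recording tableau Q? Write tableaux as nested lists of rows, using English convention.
Insert each entry of the permutation into P by Schensted row insertion, recording in Q the position of each new cell.

After inserting 2: P = [[2]].
After inserting 4: P = [[2, 4]].
After inserting 1: P = [[1, 4], [2]].
After inserting 3: P = [[1, 3], [2, 4]].
After inserting 5: P = [[1, 3, 5], [2, 4]].

So P = [[1, 3, 5], [2, 4]], Q = [[1, 2, 5], [3, 4]].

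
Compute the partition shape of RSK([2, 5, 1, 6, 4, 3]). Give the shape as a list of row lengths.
Row-insert each entry into an empty tableau.

After inserting 2: P = [[2]].
After inserting 5: P = [[2, 5]].
After inserting 1: P = [[1, 5], [2]].
After inserting 6: P = [[1, 5, 6], [2]].
After inserting 4: P = [[1, 4, 6], [2, 5]].
After inserting 3: P = [[1, 3, 6], [2, 4], [5]].

The final insertion tableau P = [[1, 3, 6], [2, 4], [5]] has shape [3, 2, 1].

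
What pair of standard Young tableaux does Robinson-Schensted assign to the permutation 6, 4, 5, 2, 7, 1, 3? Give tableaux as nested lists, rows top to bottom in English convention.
Insert each entry of the permutation into P by Schensted row insertion, recording in Q the position of each new cell.

Insert 6: appended to row 1. P = [[6]].
Insert 4: 4 bumps 6 from row 1; 6 starts row 2. P = [[4], [6]].
Insert 5: appended to row 1. P = [[4, 5], [6]].
Insert 2: 2 bumps 4 from row 1; 4 bumps 6 from row 2; 6 starts row 3. P = [[2, 5], [4], [6]].
Insert 7: appended to row 1. P = [[2, 5, 7], [4], [6]].
Insert 1: 1 bumps 2 from row 1; 2 bumps 4 from row 2; 4 bumps 6 from row 3; 6 starts row 4. P = [[1, 5, 7], [2], [4], [6]].
Insert 3: 3 bumps 5 from row 1; 5 appends to row 2. P = [[1, 3, 7], [2, 5], [4], [6]].

So P = [[1, 3, 7], [2, 5], [4], [6]], Q = [[1, 3, 5], [2, 7], [4], [6]].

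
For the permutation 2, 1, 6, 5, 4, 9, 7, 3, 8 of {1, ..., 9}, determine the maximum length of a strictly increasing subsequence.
4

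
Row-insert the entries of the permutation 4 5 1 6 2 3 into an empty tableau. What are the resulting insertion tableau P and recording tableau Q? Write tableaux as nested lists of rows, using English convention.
Insert each entry of the permutation into P by Schensted row insertion, recording in Q the position of each new cell.

Insert 4: appended to row 1. P = [[4]].
Insert 5: appended to row 1. P = [[4, 5]].
Insert 1: 1 bumps 4 from row 1; 4 starts row 2. P = [[1, 5], [4]].
Insert 6: appended to row 1. P = [[1, 5, 6], [4]].
Insert 2: 2 bumps 5 from row 1; 5 appends to row 2. P = [[1, 2, 6], [4, 5]].
Insert 3: 3 bumps 6 from row 1; 6 appends to row 2. P = [[1, 2, 3], [4, 5, 6]].

So P = [[1, 2, 3], [4, 5, 6]], Q = [[1, 2, 4], [3, 5, 6]].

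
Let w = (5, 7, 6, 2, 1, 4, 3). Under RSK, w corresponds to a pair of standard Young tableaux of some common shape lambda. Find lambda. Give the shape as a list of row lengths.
[2, 2, 2, 1]

Row-insert each entry into an empty tableau.

After inserting 5: P = [[5]].
After inserting 7: P = [[5, 7]].
After inserting 6: P = [[5, 6], [7]].
After inserting 2: P = [[2, 6], [5], [7]].
After inserting 1: P = [[1, 6], [2], [5], [7]].
After inserting 4: P = [[1, 4], [2, 6], [5], [7]].
After inserting 3: P = [[1, 3], [2, 4], [5, 6], [7]].

The final insertion tableau P = [[1, 3], [2, 4], [5, 6], [7]] has shape [2, 2, 2, 1].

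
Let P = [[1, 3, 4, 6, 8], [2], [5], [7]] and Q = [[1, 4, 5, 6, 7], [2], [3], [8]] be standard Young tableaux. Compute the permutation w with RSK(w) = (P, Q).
7 5 2 3 4 6 8 1

Reverse the RSK construction: for i from n down to 1, find the cell of Q containing i, remove the entry at that cell from P, and reverse-bump it up through P; the value ejected from row 1 is w(i).

Step i=8: Q has 8 at row 4, column 1; remove 7 from row 4 of P and reverse-bump: 7 enters row 3 and ejects 5; 5 enters row 2 and ejects 2; 2 enters row 1 and ejects 1. So w(8) = 1. P is now [[2, 3, 4, 6, 8], [5], [7]].
Step i=7: Q has 7 at row 1, column 5; remove that cell from P, ejecting 8. So w(7) = 8. P is now [[2, 3, 4, 6], [5], [7]].
Step i=6: Q has 6 at row 1, column 4; remove that cell from P, ejecting 6. So w(6) = 6. P is now [[2, 3, 4], [5], [7]].
Step i=5: Q has 5 at row 1, column 3; remove that cell from P, ejecting 4. So w(5) = 4. P is now [[2, 3], [5], [7]].
Step i=4: Q has 4 at row 1, column 2; remove that cell from P, ejecting 3. So w(4) = 3. P is now [[2], [5], [7]].
Step i=3: Q has 3 at row 3, column 1; remove 7 from row 3 of P and reverse-bump: 7 enters row 2 and ejects 5; 5 enters row 1 and ejects 2. So w(3) = 2. P is now [[5], [7]].
Step i=2: Q has 2 at row 2, column 1; remove 7 from row 2 of P and reverse-bump: 7 enters row 1 and ejects 5. So w(2) = 5. P is now [[7]].
Step i=1: Q has 1 at row 1, column 1; remove that cell from P, ejecting 7. So w(1) = 7. P is now [].

So w = 7 5 2 3 4 6 8 1.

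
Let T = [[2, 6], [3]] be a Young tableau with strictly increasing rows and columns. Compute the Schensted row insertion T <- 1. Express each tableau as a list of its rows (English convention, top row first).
In row 1, 1 replaces 2 (the leftmost entry greater than 1); 2 is bumped to row 2. In row 2, 2 replaces 3 (the leftmost entry greater than 2); 3 is bumped to row 3. 3 starts a new row 3. The new tableau is [[1, 6], [2], [3]].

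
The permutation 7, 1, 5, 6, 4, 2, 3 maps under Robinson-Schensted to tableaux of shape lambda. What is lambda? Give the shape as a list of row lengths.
RSK row insertion gives P = [[1, 2, 3], [4, 6], [5], [7]], which has shape [3, 2, 1, 1].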